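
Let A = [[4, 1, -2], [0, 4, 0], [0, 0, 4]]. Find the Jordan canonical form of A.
J = [[4, 1, 0], [0, 4, 0], [0, 0, 4]]

The characteristic polynomial is det(xI - A) = (x - 4)^3, so the eigenvalues are 4 (algebraic multiplicity 3).

For λ = 4: rank(A - 4I) = 1, rank((A - 4I)^2) = 0. The eigenspace has dimension 3 - 1 = 2, so there are 2 Jordan blocks; the rank sequence gives block sizes [2, 1].

Assembling the blocks gives the Jordan form J above.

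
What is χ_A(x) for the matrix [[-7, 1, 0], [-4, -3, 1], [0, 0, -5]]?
xI - A = [[x + 7, -1, 0], [4, x + 3, -1], [0, 0, x + 5]].

Expanding det(xI - A) along the first row:
det(xI - A) = + (x + 7)·det([[x + 3, -1], [0, x + 5]]) - (-1)·det([[4, -1], [0, x + 5]]) + (0)·det([[4, x + 3], [0, 0]]).

Evaluating gives χ_A(x) = x^3 + 15x^2 + 75x + 125 = (x + 5)^3.

χ_A(x) = (x + 5)^3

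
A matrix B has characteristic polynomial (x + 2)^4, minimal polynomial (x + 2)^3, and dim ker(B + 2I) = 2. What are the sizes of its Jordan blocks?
Jordan blocks: (-2, 3), (-2, 1)

λ = -2: algebraic multiplicity 4 (exponent in χ_B), largest block size 3 (exponent in m_B), 2 blocks (geometric multiplicity). These force block sizes [3, 1].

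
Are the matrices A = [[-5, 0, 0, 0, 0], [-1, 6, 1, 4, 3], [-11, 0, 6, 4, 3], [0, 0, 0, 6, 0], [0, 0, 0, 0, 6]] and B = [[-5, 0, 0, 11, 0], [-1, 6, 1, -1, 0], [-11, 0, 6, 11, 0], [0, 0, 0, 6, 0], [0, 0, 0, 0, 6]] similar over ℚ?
Both have characteristic polynomial (x - 6)^4(x + 5), but the minimal polynomial of A is (x - 6)^3(x + 5) while the minimal polynomial of B is (x - 6)^2(x + 5). The minimal polynomial is a similarity invariant, so A and B are not similar.

No.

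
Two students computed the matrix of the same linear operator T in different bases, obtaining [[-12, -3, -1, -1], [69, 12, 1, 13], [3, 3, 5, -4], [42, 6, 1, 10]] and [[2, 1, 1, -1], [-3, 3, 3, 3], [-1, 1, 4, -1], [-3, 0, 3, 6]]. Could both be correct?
Two matrices over a field are similar if and only if they have the same invariant factors.

Both A and B have characteristic polynomial (x - 6)(x - 3)^3 and minimal polynomial (x - 6)(x - 3)^2. Computing further, both have invariant factors x - 3, (x - 6)(x - 3)^2. Hence A and B are similar.

Yes.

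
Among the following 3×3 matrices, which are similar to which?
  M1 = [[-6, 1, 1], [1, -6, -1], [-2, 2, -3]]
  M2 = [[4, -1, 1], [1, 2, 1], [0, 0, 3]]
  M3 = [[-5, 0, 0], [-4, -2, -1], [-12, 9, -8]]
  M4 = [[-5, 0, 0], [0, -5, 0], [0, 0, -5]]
Characteristic polynomials: χ_{M1} = (x + 5)^3, χ_{M2} = (x - 3)^3, χ_{M3} = (x + 5)^3, χ_{M4} = (x + 5)^3.

{M1, M3}: invariant factors x + 5, (x + 5)^2.

{M2}: invariant factors x - 3, (x - 3)^2.

{M4}: invariant factors x + 5, x + 5, x + 5.

Matrices are similar if and only if their invariant-factor lists agree; the partition into similarity classes is {M1, M3}, {M2}, {M4}.

3 classes: {M1, M3}, {M2}, {M4}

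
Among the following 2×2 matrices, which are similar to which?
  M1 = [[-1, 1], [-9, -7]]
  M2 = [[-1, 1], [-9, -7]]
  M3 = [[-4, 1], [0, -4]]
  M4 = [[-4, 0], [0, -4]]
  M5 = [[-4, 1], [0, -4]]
2 classes: {M1, M2, M3, M5}, {M4}

Characteristic polynomials: χ_{M1} = (x + 4)^2, χ_{M2} = (x + 4)^2, χ_{M3} = (x + 4)^2, χ_{M4} = (x + 4)^2, χ_{M5} = (x + 4)^2.

{M1, M2, M3, M5}: invariant factors (x + 4)^2.

{M4}: invariant factors x + 4, x + 4.

Matrices are similar if and only if their invariant-factor lists agree; the partition into similarity classes is {M1, M2, M3, M5}, {M4}.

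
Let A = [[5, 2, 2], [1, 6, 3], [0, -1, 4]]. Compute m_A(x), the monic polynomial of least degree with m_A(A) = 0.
m_A(x) = (x - 5)^3

The characteristic polynomial factors as (x - 5)^3. The minimal polynomial is ∏(x - λ)^{k_λ} where k_λ is the size of the largest Jordan block at λ.

For λ = 5: rank(A - 5I) = 2, and the largest Jordan block has size 3 (the smallest k with rank((A - 5I)^k) = rank((A - 5I)^(k+1))).

So m_A(x) = (x - 5)^3.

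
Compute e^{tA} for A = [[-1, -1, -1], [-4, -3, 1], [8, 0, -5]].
A has Jordan form J = [[-3, 1, 0], [0, -3, 1], [0, 0, -3]] with A = PJP^{-1}, so e^{tA} = P e^{tJ} P^{-1}.

For a Jordan block J_k(λ), e^{tJ_k(λ)} = e^{λt} · (I + tN + t^2 N^2/2! + ... + t^{k-1} N^{k-1}/(k-1)!) where N is the nilpotent superdiagonal part.

Assembling the blocks and conjugating back gives the entries of e^{tA} as shown above.

e^{tA} = [[(2*t + 1)*e^{-3*t}, t*(-t - 1)*e^{-3*t}, t*(-t - 2)*e^{-3*t}/2], [-4*t*e^{-3*t}, (2*t^2 + 1)*e^{-3*t}, t*(t + 1)*e^{-3*t}], [8*t*e^{-3*t}, -4*t^2*e^{-3*t}, (-2*t^2 - 2*t + 1)*e^{-3*t}]]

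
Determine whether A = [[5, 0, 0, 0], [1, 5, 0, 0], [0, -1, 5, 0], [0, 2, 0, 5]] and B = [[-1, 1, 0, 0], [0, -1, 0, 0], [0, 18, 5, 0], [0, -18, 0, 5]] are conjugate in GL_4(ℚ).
trace(A) = 20 but trace(B) = 8. The trace is a similarity invariant, so A and B are not similar.

No.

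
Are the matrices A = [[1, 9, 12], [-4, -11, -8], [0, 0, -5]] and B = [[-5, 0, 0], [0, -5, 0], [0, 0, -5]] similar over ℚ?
Both have characteristic polynomial (x + 5)^3, but the minimal polynomial of A is (x + 5)^2 while the minimal polynomial of B is x + 5. The minimal polynomial is a similarity invariant, so A and B are not similar.

No.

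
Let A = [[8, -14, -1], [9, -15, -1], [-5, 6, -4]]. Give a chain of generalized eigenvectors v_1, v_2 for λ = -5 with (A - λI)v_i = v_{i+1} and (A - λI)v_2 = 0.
v_1 = [[1, 1, 0]]^T, v_2 = [[-1, -1, 1]]^T

We seek v_1 ∈ ker((A + 5I)^2) \ ker(A + 5I), then set v_{i+1} = (A + 5I) v_i.

One such chain is v_1 = [[1, 1, 0]]^T, v_2 = [[-1, -1, 1]]^T. Check: (A + 5I) v_2 = [[0, 0, 0]]^T = 0.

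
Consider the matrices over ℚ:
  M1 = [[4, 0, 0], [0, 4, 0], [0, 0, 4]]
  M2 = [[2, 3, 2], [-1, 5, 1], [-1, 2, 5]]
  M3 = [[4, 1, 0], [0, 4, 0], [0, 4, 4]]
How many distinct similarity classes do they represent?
Characteristic polynomials: χ_{M1} = (x - 4)^3, χ_{M2} = (x - 4)^3, χ_{M3} = (x - 4)^3.

{M1}: invariant factors x - 4, x - 4, x - 4.

{M2}: invariant factors (x - 4)^3.

{M3}: invariant factors x - 4, (x - 4)^2.

Matrices are similar if and only if their invariant-factor lists agree; the partition into similarity classes is {M1}, {M2}, {M3}.

3 classes: {M1}, {M2}, {M3}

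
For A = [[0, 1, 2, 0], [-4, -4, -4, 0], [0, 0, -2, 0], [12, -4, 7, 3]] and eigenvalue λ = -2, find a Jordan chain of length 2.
We seek v_1 ∈ ker((A + 2I)^2) \ ker(A + 2I), then set v_{i+1} = (A + 2I) v_i.

One such chain is v_1 = [[0, 1, 0, 0]]^T, v_2 = [[1, -2, 0, -4]]^T. Check: (A + 2I) v_2 = [[0, 0, 0, 0]]^T = 0.

v_1 = [[0, 1, 0, 0]]^T, v_2 = [[1, -2, 0, -4]]^T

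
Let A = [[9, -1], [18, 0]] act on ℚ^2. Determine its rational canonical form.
R = [[0, -18], [1, 9]]

The invariant factors of A (the non-unit diagonal entries of the Smith normal form of xI - A over ℚ[x]) are (x - 6)(x - 3), each dividing the next. The characteristic polynomial is their product, (x - 6)(x - 3).

The rational canonical form is the block-diagonal matrix of companion matrices C(f_i):
R = [[0, -18], [1, 9]].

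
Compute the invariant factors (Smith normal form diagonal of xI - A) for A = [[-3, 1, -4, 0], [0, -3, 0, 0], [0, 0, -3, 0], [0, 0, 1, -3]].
The Jordan structure of A has elementary divisors (x + 3)^2, (x + 3)^2. Arranging the block sizes at each eigenvalue in decreasing order and taking row products gives the invariant factors.

Invariant factors (smallest first, each dividing the next): (x + 3)^2, (x + 3)^2.

Check: the last factor (x + 3)^2 is the minimal polynomial, and the product (x + 3)^4 is the characteristic polynomial.

(x + 3)^2, (x + 3)^2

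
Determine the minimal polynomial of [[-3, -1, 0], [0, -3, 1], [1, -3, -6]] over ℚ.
The characteristic polynomial factors as (x + 4)^3. The minimal polynomial is ∏(x - λ)^{k_λ} where k_λ is the size of the largest Jordan block at λ.

For λ = -4: rank(A + 4I) = 2, and the largest Jordan block has size 3 (the smallest k with rank((A + 4I)^k) = rank((A + 4I)^(k+1))).

So m_A(x) = (x + 4)^3.

m_A(x) = (x + 4)^3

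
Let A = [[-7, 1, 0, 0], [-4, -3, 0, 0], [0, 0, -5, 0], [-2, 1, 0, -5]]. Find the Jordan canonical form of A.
J = [[-5, 1, 0, 0], [0, -5, 0, 0], [0, 0, -5, 0], [0, 0, 0, -5]]

The characteristic polynomial is det(xI - A) = (x + 5)^4, so the eigenvalues are -5 (algebraic multiplicity 4).

For λ = -5: rank(A + 5I) = 1, rank((A + 5I)^2) = 0. The eigenspace has dimension 4 - 1 = 3, so there are 3 Jordan blocks; the rank sequence gives block sizes [2, 1, 1].

Assembling the blocks gives the Jordan form J above.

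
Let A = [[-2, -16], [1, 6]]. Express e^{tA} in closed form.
e^{tA} = [[(1 - 4*t)*e^{2*t}, -16*t*e^{2*t}], [t*e^{2*t}, (4*t + 1)*e^{2*t}]]

A has Jordan form J = [[2, 1], [0, 2]] with A = PJP^{-1}, so e^{tA} = P e^{tJ} P^{-1}.

For a Jordan block J_k(λ), e^{tJ_k(λ)} = e^{λt} · (I + tN + t^2 N^2/2! + ... + t^{k-1} N^{k-1}/(k-1)!) where N is the nilpotent superdiagonal part.

Assembling the blocks and conjugating back gives the entries of e^{tA} as shown above.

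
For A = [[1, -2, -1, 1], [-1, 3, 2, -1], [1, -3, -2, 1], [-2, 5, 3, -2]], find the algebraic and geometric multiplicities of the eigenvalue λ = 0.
The characteristic polynomial is x^4, so the factor x appears with exponent 4: the algebraic multiplicity is 4.

rank(A) = 2, so the eigenspace has dimension 4 - 2 = 2: the geometric multiplicity is 2.

Since 2 < 4, A is not diagonalizable.

algebraic multiplicity 4, geometric multiplicity 2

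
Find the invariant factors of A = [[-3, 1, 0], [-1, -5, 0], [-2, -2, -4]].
x + 4, (x + 4)^2

The Jordan structure of A has elementary divisors (x + 4)^2, (x + 4). Arranging the block sizes at each eigenvalue in decreasing order and taking row products gives the invariant factors.

Invariant factors (smallest first, each dividing the next): x + 4, (x + 4)^2.

Check: the last factor (x + 4)^2 is the minimal polynomial, and the product (x + 4)^3 is the characteristic polynomial.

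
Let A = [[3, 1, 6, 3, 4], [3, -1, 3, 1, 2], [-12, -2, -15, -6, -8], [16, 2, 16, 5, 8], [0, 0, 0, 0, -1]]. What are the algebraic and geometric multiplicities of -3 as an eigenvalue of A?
The characteristic polynomial is (x + 1)^2(x + 2)^2(x + 3), so the factor x + 3 appears with exponent 1: the algebraic multiplicity is 1.

rank(A + 3I) = 4, so the eigenspace has dimension 5 - 4 = 1: the geometric multiplicity is 1.

algebraic multiplicity 1, geometric multiplicity 1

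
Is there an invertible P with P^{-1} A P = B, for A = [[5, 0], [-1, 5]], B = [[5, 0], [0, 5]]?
Both have characteristic polynomial (x - 5)^2, but the minimal polynomial of A is (x - 5)^2 while the minimal polynomial of B is x - 5. The minimal polynomial is a similarity invariant, so A and B are not similar.

No.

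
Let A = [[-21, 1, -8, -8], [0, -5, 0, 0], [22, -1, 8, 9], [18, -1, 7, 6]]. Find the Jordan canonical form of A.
J = [[-5, 1, 0, 0], [0, -5, 0, 0], [0, 0, -1, 1], [0, 0, 0, -1]]

The characteristic polynomial is det(xI - A) = (x + 1)^2(x + 5)^2, so the eigenvalues are -5 (algebraic multiplicity 2), -1 (algebraic multiplicity 2).

For λ = -5: rank(A + 5I) = 3, rank((A + 5I)^2) = 2. The eigenspace has dimension 4 - 3 = 1, so there is 1 Jordan block; the rank sequence gives block sizes [2].

For λ = -1: rank(A + I) = 3, rank((A + I)^2) = 2. The eigenspace has dimension 4 - 3 = 1, so there is 1 Jordan block; the rank sequence gives block sizes [2].

Assembling the blocks gives the Jordan form J above.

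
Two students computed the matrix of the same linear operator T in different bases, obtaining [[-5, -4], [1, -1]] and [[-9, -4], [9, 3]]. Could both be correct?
Yes.

Two matrices over a field are similar if and only if they have the same invariant factors.

Both A and B have characteristic polynomial (x + 3)^2 and minimal polynomial (x + 3)^2. Computing further, both have invariant factors (x + 3)^2. Hence A and B are similar.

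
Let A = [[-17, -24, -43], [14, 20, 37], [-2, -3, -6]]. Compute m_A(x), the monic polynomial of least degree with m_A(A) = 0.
m_A(x) = (x + 1)^3

The characteristic polynomial factors as (x + 1)^3. The minimal polynomial is ∏(x - λ)^{k_λ} where k_λ is the size of the largest Jordan block at λ.

For λ = -1: rank(A + I) = 2, and the largest Jordan block has size 3 (the smallest k with rank((A + I)^k) = rank((A + I)^(k+1))).

So m_A(x) = (x + 1)^3.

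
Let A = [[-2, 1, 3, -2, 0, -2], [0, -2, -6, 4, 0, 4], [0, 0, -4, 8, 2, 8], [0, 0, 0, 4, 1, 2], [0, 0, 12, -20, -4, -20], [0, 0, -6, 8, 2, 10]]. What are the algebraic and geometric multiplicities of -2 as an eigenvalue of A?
algebraic multiplicity 2, geometric multiplicity 1

The characteristic polynomial is x(x - 2)^3(x + 2)^2, so the factor x + 2 appears with exponent 2: the algebraic multiplicity is 2.

rank(A + 2I) = 5, so the eigenspace has dimension 6 - 5 = 1: the geometric multiplicity is 1.

Since 1 < 2, A is not diagonalizable.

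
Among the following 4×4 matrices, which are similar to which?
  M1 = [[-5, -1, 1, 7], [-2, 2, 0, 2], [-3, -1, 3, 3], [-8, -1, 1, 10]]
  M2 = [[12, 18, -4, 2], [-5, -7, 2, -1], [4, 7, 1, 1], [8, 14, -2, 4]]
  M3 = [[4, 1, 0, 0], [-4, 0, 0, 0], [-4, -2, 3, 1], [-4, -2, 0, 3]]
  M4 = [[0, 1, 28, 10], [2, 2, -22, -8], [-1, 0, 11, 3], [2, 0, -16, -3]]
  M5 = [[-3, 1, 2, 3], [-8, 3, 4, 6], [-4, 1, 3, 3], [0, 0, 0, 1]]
Characteristic polynomials: χ_{M1} = (x - 3)^2(x - 2)^2, χ_{M2} = (x - 3)^2(x - 2)^2, χ_{M3} = (x - 3)^2(x - 2)^2, χ_{M4} = (x - 3)^2(x - 2)^2, χ_{M5} = (x - 1)^4.

{M1, M2}: invariant factors x - 2, (x - 3)^2(x - 2).

{M3, M4}: invariant factors (x - 3)^2(x - 2)^2.

{M5}: invariant factors x - 1, x - 1, (x - 1)^2.

Matrices are similar if and only if their invariant-factor lists agree; the partition into similarity classes is {M1, M2}, {M3, M4}, {M5}.

3 classes: {M1, M2}, {M3, M4}, {M5}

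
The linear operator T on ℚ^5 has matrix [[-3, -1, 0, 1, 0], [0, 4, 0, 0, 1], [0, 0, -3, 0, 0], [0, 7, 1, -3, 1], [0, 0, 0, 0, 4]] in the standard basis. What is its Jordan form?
The characteristic polynomial is det(xI - A) = (x - 4)^2(x + 3)^3, so the eigenvalues are -3 (algebraic multiplicity 3), 4 (algebraic multiplicity 2).

For λ = -3: rank(A + 3I) = 4, rank((A + 3I)^2) = 3, rank((A + 3I)^3) = 2. The eigenspace has dimension 5 - 4 = 1, so there is 1 Jordan block; the rank sequence gives block sizes [3].

For λ = 4: rank(A - 4I) = 4, rank((A - 4I)^2) = 3. The eigenspace has dimension 5 - 4 = 1, so there is 1 Jordan block; the rank sequence gives block sizes [2].

Assembling the blocks gives the Jordan form J above.

J = [[-3, 1, 0, 0, 0], [0, -3, 1, 0, 0], [0, 0, -3, 0, 0], [0, 0, 0, 4, 1], [0, 0, 0, 0, 4]]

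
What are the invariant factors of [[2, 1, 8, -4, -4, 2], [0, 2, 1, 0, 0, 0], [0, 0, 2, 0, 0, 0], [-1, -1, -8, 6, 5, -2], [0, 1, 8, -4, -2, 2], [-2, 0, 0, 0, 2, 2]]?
The Jordan structure of A has elementary divisors (x - 2)^3, (x - 2)^2, (x - 2). Arranging the block sizes at each eigenvalue in decreasing order and taking row products gives the invariant factors.

Invariant factors (smallest first, each dividing the next): x - 2, (x - 2)^2, (x - 2)^3.

Check: the last factor (x - 2)^3 is the minimal polynomial, and the product (x - 2)^6 is the characteristic polynomial.

x - 2, (x - 2)^2, (x - 2)^3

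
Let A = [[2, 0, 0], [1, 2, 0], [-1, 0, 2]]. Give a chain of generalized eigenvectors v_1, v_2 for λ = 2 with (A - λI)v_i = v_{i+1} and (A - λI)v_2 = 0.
We seek v_1 ∈ ker((A - 2I)^2) \ ker(A - 2I), then set v_{i+1} = (A - 2I) v_i.

One such chain is v_1 = [[1, 0, 1]]^T, v_2 = [[0, 1, -1]]^T. Check: (A - 2I) v_2 = [[0, 0, 0]]^T = 0.

v_1 = [[1, 0, 1]]^T, v_2 = [[0, 1, -1]]^T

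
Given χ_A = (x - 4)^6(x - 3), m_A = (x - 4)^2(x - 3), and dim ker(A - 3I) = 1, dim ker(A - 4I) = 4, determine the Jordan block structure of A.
Jordan blocks: (3, 1), (4, 2), (4, 2), (4, 1), (4, 1)

λ = 3: algebraic multiplicity 1 (exponent in χ_A), largest block size 1 (exponent in m_A), 1 block (geometric multiplicity). This forces block sizes [1].
λ = 4: algebraic multiplicity 6 (exponent in χ_A), largest block size 2 (exponent in m_A), 4 blocks (geometric multiplicity). These force block sizes [2, 2, 1, 1].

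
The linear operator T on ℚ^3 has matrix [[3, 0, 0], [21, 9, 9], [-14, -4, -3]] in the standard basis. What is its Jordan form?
The characteristic polynomial is det(xI - A) = (x - 3)^3, so the eigenvalues are 3 (algebraic multiplicity 3).

For λ = 3: rank(A - 3I) = 1, rank((A - 3I)^2) = 0. The eigenspace has dimension 3 - 1 = 2, so there are 2 Jordan blocks; the rank sequence gives block sizes [2, 1].

Assembling the blocks gives the Jordan form J above.

J = [[3, 1, 0], [0, 3, 0], [0, 0, 3]]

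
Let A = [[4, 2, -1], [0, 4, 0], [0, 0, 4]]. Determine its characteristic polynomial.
χ_A(x) = (x - 4)^3

xI - A = [[x - 4, -2, 1], [0, x - 4, 0], [0, 0, x - 4]].

Expanding det(xI - A) along the first row:
det(xI - A) = + (x - 4)·det([[x - 4, 0], [0, x - 4]]) - (-2)·det([[0, 0], [0, x - 4]]) + (1)·det([[0, x - 4], [0, 0]]).

Evaluating gives χ_A(x) = x^3 - 12x^2 + 48x - 64 = (x - 4)^3.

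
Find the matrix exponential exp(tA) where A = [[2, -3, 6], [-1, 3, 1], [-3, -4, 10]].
e^{tA} = [[(-3*t^2 - 3*t + 1)*e^{5*t}, 3*t*(-3*t - 2)*e^{5*t}/2, 3*t*(3*t + 4)*e^{5*t}/2], [t*(t - 1)*e^{5*t}, (3*t^2 - 4*t + 2)*e^{5*t}/2, t*(2 - 3*t)*e^{5*t}/2], [t*(-t - 3)*e^{5*t}, t*(-3*t - 8)*e^{5*t}/2, (3*t^2 + 10*t + 2)*e^{5*t}/2]]

A has Jordan form J = [[5, 1, 0], [0, 5, 1], [0, 0, 5]] with A = PJP^{-1}, so e^{tA} = P e^{tJ} P^{-1}.

For a Jordan block J_k(λ), e^{tJ_k(λ)} = e^{λt} · (I + tN + t^2 N^2/2! + ... + t^{k-1} N^{k-1}/(k-1)!) where N is the nilpotent superdiagonal part.

Assembling the blocks and conjugating back gives the entries of e^{tA} as shown above.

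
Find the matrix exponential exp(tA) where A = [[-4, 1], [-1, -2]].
e^{tA} = [[(1 - t)*e^{-3*t}, t*e^{-3*t}], [-t*e^{-3*t}, (t + 1)*e^{-3*t}]]

A has Jordan form J = [[-3, 1], [0, -3]] with A = PJP^{-1}, so e^{tA} = P e^{tJ} P^{-1}.

For a Jordan block J_k(λ), e^{tJ_k(λ)} = e^{λt} · (I + tN + t^2 N^2/2! + ... + t^{k-1} N^{k-1}/(k-1)!) where N is the nilpotent superdiagonal part.

Assembling the blocks and conjugating back gives the entries of e^{tA} as shown above.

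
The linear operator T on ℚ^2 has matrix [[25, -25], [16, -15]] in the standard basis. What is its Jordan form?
J = [[5, 1], [0, 5]]

The characteristic polynomial is det(xI - A) = (x - 5)^2, so the eigenvalues are 5 (algebraic multiplicity 2).

For λ = 5: rank(A - 5I) = 1, rank((A - 5I)^2) = 0. The eigenspace has dimension 2 - 1 = 1, so there is 1 Jordan block; the rank sequence gives block sizes [2].

Assembling the blocks gives the Jordan form J above.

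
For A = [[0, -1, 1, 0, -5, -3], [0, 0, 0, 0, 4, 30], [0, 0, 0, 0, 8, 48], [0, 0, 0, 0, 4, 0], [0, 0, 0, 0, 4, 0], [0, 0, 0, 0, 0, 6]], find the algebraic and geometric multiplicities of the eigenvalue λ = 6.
The characteristic polynomial is x^4(x - 6)(x - 4), so the factor x - 6 appears with exponent 1: the algebraic multiplicity is 1.

rank(A - 6I) = 5, so the eigenspace has dimension 6 - 5 = 1: the geometric multiplicity is 1.

algebraic multiplicity 1, geometric multiplicity 1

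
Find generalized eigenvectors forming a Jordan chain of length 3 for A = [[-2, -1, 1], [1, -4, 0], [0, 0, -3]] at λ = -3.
We seek v_1 ∈ ker((A + 3I)^3) \ ker((A + 3I)^2), then set v_{i+1} = (A + 3I) v_i.

One such chain is v_1 = [[0, 0, 1]]^T, v_2 = [[1, 0, 0]]^T, v_3 = [[1, 1, 0]]^T. Check: (A + 3I) v_3 = [[0, 0, 0]]^T = 0.

v_1 = [[0, 0, 1]]^T, v_2 = [[1, 0, 0]]^T, v_3 = [[1, 1, 0]]^T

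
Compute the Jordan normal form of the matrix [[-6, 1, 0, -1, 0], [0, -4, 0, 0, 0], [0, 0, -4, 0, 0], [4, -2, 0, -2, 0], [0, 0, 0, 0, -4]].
The characteristic polynomial is det(xI - A) = (x + 4)^5, so the eigenvalues are -4 (algebraic multiplicity 5).

For λ = -4: rank(A + 4I) = 1, rank((A + 4I)^2) = 0. The eigenspace has dimension 5 - 1 = 4, so there are 4 Jordan blocks; the rank sequence gives block sizes [2, 1, 1, 1].

Assembling the blocks gives the Jordan form J above.

J = [[-4, 1, 0, 0, 0], [0, -4, 0, 0, 0], [0, 0, -4, 0, 0], [0, 0, 0, -4, 0], [0, 0, 0, 0, -4]]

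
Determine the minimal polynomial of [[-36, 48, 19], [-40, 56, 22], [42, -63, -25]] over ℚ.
The characteristic polynomial factors as (x - 3)(x + 4)^2. The minimal polynomial is ∏(x - λ)^{k_λ} where k_λ is the size of the largest Jordan block at λ.

For λ = -4: rank(A + 4I) = 2, and the largest Jordan block has size 2 (the smallest k with rank((A + 4I)^k) = rank((A + 4I)^(k+1))).
For λ = 3: rank(A - 3I) = 2, and the largest Jordan block has size 1 (the smallest k with rank((A - 3I)^k) = rank((A - 3I)^(k+1))).

So m_A(x) = (x - 3)(x + 4)^2.

m_A(x) = (x - 3)(x + 4)^2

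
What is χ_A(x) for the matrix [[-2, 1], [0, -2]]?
χ_A(x) = (x + 2)^2

xI - A = [[x + 2, -1], [0, x + 2]].

Expanding det(xI - A) along the first row:
det(xI - A) = + (x + 2)·det([[x + 2]]) - (-1)·det([[0]]).

Evaluating gives χ_A(x) = x^2 + 4x + 4 = (x + 2)^2.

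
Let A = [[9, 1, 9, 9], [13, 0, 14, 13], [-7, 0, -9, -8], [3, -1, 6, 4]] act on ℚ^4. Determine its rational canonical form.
The invariant factors of A (the non-unit diagonal entries of the Smith normal form of xI - A over ℚ[x]) are (x - 4)(x^3 + 3x + 2), each dividing the next. The characteristic polynomial is their product, (x - 4)(x^3 + 3x + 2).

The rational canonical form is the block-diagonal matrix of companion matrices C(f_i):
R = [[0, 0, 0, 8], [1, 0, 0, 10], [0, 1, 0, -3], [0, 0, 1, 4]].

Note the characteristic polynomial does not split into linear factors over ℚ, so A has no Jordan form over ℚ; the rational canonical form exists over any field.

R = [[0, 0, 0, 8], [1, 0, 0, 10], [0, 1, 0, -3], [0, 0, 1, 4]]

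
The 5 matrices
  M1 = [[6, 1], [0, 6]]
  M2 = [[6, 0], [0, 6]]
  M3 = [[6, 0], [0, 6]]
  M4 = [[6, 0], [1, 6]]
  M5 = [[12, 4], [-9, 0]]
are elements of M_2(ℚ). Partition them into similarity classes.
Characteristic polynomials: χ_{M1} = (x - 6)^2, χ_{M2} = (x - 6)^2, χ_{M3} = (x - 6)^2, χ_{M4} = (x - 6)^2, χ_{M5} = (x - 6)^2.

{M1, M4, M5}: invariant factors (x - 6)^2.

{M2, M3}: invariant factors x - 6, x - 6.

Matrices are similar if and only if their invariant-factor lists agree; the partition into similarity classes is {M1, M4, M5}, {M2, M3}.

2 classes: {M1, M4, M5}, {M2, M3}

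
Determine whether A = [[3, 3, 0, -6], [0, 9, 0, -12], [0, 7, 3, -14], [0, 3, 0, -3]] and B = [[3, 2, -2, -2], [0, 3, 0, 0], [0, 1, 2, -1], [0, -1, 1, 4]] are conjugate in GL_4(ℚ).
Yes.

Two matrices over a field are similar if and only if they have the same invariant factors.

Both A and B have characteristic polynomial (x - 3)^4 and minimal polynomial (x - 3)^2. Computing further, both have invariant factors x - 3, x - 3, (x - 3)^2. Hence A and B are similar.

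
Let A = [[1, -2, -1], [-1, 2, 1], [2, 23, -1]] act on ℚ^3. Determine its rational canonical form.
The invariant factors of A (the non-unit diagonal entries of the Smith normal form of xI - A over ℚ[x]) are x(x - 6)(x + 4), each dividing the next. The characteristic polynomial is their product, x(x - 6)(x + 4).

The rational canonical form is the block-diagonal matrix of companion matrices C(f_i):
R = [[0, 0, 0], [1, 0, 24], [0, 1, 2]].

R = [[0, 0, 0], [1, 0, 24], [0, 1, 2]]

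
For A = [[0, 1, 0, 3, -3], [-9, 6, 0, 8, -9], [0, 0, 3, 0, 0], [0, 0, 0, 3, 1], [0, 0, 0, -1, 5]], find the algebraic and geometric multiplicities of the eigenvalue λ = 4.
The characteristic polynomial is (x - 4)^2(x - 3)^3, so the factor x - 4 appears with exponent 2: the algebraic multiplicity is 2.

rank(A - 4I) = 4, so the eigenspace has dimension 5 - 4 = 1: the geometric multiplicity is 1.

Since 1 < 2, A is not diagonalizable.

algebraic multiplicity 2, geometric multiplicity 1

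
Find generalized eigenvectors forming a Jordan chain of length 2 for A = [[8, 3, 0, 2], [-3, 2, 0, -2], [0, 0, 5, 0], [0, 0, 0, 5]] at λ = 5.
We seek v_1 ∈ ker((A - 5I)^2) \ ker(A - 5I), then set v_{i+1} = (A - 5I) v_i.

One such chain is v_1 = [[1, 0, 1, -1]]^T, v_2 = [[1, -1, 0, 0]]^T. Check: (A - 5I) v_2 = [[0, 0, 0, 0]]^T = 0.

v_1 = [[1, 0, 1, -1]]^T, v_2 = [[1, -1, 0, 0]]^T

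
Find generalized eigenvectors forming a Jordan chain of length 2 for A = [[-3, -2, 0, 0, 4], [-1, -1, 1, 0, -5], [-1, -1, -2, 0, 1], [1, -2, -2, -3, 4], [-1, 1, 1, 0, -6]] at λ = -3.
We seek v_1 ∈ ker((A + 3I)^2) \ ker(A + 3I), then set v_{i+1} = (A + 3I) v_i.

One such chain is v_1 = [[1, -2, 0, 0, -1]]^T, v_2 = [[0, 0, 0, 1, 0]]^T. Check: (A + 3I) v_2 = [[0, 0, 0, 0, 0]]^T = 0.

v_1 = [[1, -2, 0, 0, -1]]^T, v_2 = [[0, 0, 0, 1, 0]]^T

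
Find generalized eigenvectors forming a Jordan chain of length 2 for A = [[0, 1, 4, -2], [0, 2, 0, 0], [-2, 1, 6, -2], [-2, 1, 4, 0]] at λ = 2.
v_1 = [[2, 1, 0, -2]]^T, v_2 = [[1, 0, 1, 1]]^T

We seek v_1 ∈ ker((A - 2I)^2) \ ker(A - 2I), then set v_{i+1} = (A - 2I) v_i.

One such chain is v_1 = [[2, 1, 0, -2]]^T, v_2 = [[1, 0, 1, 1]]^T. Check: (A - 2I) v_2 = [[0, 0, 0, 0]]^T = 0.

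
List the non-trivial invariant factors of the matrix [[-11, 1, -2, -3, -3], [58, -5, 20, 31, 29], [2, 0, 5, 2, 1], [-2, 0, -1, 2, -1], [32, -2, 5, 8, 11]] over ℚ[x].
x - 4, (x - 4)^2(x + 5)^2

The Jordan structure of A has elementary divisors (x + 5)^2, (x - 4)^2, (x - 4). Arranging the block sizes at each eigenvalue in decreasing order and taking row products gives the invariant factors.

Invariant factors (smallest first, each dividing the next): x - 4, (x - 4)^2(x + 5)^2.

Check: the last factor (x - 4)^2(x + 5)^2 is the minimal polynomial, and the product (x - 4)^3(x + 5)^2 is the characteristic polynomial.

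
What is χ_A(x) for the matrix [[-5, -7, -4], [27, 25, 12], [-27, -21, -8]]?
χ_A(x) = (x - 4)^3

xI - A = [[x + 5, 7, 4], [-27, x - 25, -12], [27, 21, x + 8]].

Expanding det(xI - A) along the first row:
det(xI - A) = + (x + 5)·det([[x - 25, -12], [21, x + 8]]) - (7)·det([[-27, -12], [27, x + 8]]) + (4)·det([[-27, x - 25], [27, 21]]).

Evaluating gives χ_A(x) = x^3 - 12x^2 + 48x - 64 = (x - 4)^3.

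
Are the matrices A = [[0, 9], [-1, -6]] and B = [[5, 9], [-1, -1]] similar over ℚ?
No.

trace(A) = -6 but trace(B) = 4. The trace is a similarity invariant, so A and B are not similar.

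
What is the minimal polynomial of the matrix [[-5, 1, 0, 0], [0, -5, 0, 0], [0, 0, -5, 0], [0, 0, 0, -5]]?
m_A(x) = (x + 5)^2

The characteristic polynomial factors as (x + 5)^4. The minimal polynomial is ∏(x - λ)^{k_λ} where k_λ is the size of the largest Jordan block at λ.

For λ = -5: rank(A + 5I) = 1, and the largest Jordan block has size 2 (the smallest k with rank((A + 5I)^k) = rank((A + 5I)^(k+1))).

So m_A(x) = (x + 5)^2.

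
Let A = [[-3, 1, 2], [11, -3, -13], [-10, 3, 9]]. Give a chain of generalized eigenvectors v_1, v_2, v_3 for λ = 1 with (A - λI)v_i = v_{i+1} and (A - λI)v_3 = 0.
We seek v_1 ∈ ker((A - I)^3) \ ker((A - I)^2), then set v_{i+1} = (A - I) v_i.

One such chain is v_1 = [[-1, -3, 0]]^T, v_2 = [[1, 1, 1]]^T, v_3 = [[-1, -6, 1]]^T. Check: (A - I) v_3 = [[0, 0, 0]]^T = 0.

v_1 = [[-1, -3, 0]]^T, v_2 = [[1, 1, 1]]^T, v_3 = [[-1, -6, 1]]^T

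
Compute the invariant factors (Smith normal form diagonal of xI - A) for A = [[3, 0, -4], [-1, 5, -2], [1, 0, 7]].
x - 5, (x - 5)^2

The Jordan structure of A has elementary divisors (x - 5)^2, (x - 5). Arranging the block sizes at each eigenvalue in decreasing order and taking row products gives the invariant factors.

Invariant factors (smallest first, each dividing the next): x - 5, (x - 5)^2.

Check: the last factor (x - 5)^2 is the minimal polynomial, and the product (x - 5)^3 is the characteristic polynomial.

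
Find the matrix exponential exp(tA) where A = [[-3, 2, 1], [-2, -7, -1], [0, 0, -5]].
e^{tA} = [[(2*t + 1)*e^{-5*t}, 2*t*e^{-5*t}, t*e^{-5*t}], [-2*t*e^{-5*t}, (1 - 2*t)*e^{-5*t}, -t*e^{-5*t}], [0, 0, e^{-5*t}]]

A has Jordan form J = [[-5, 1, 0], [0, -5, 0], [0, 0, -5]] with A = PJP^{-1}, so e^{tA} = P e^{tJ} P^{-1}.

For a Jordan block J_k(λ), e^{tJ_k(λ)} = e^{λt} · (I + tN + t^2 N^2/2! + ... + t^{k-1} N^{k-1}/(k-1)!) where N is the nilpotent superdiagonal part.

Assembling the blocks and conjugating back gives the entries of e^{tA} as shown above.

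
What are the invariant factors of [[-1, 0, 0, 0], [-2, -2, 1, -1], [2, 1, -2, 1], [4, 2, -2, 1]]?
x + 1, x + 1, (x + 1)^2

The Jordan structure of A has elementary divisors (x + 1)^2, (x + 1), (x + 1). Arranging the block sizes at each eigenvalue in decreasing order and taking row products gives the invariant factors.

Invariant factors (smallest first, each dividing the next): x + 1, x + 1, (x + 1)^2.

Check: the last factor (x + 1)^2 is the minimal polynomial, and the product (x + 1)^4 is the characteristic polynomial.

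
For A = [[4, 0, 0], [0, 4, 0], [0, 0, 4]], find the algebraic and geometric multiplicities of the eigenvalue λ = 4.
algebraic multiplicity 3, geometric multiplicity 3

The characteristic polynomial is (x - 4)^3, so the factor x - 4 appears with exponent 3: the algebraic multiplicity is 3.

rank(A - 4I) = 0, so the eigenspace has dimension 3 - 0 = 3: the geometric multiplicity is 3.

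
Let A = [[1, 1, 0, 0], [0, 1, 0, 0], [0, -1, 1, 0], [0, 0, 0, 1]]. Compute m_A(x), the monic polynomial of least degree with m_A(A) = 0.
m_A(x) = (x - 1)^2

The characteristic polynomial factors as (x - 1)^4. The minimal polynomial is ∏(x - λ)^{k_λ} where k_λ is the size of the largest Jordan block at λ.

For λ = 1: rank(A - I) = 1, and the largest Jordan block has size 2 (the smallest k with rank((A - I)^k) = rank((A - I)^(k+1))).

So m_A(x) = (x - 1)^2.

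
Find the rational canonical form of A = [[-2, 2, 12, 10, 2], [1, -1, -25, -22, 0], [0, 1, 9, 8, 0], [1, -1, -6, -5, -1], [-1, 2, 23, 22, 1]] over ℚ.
R = [[0, 0, 0, 0, 0], [1, 0, 0, 0, -16], [0, 1, 0, 0, 8], [0, 0, 1, 0, -9], [0, 0, 0, 1, 2]]

The invariant factors of A (the non-unit diagonal entries of the Smith normal form of xI - A over ℚ[x]) are x(x^2 - x + 4)^2, each dividing the next. The characteristic polynomial is their product, x(x^2 - x + 4)^2.

The rational canonical form is the block-diagonal matrix of companion matrices C(f_i):
R = [[0, 0, 0, 0, 0], [1, 0, 0, 0, -16], [0, 1, 0, 0, 8], [0, 0, 1, 0, -9], [0, 0, 0, 1, 2]].

Note the characteristic polynomial does not split into linear factors over ℚ, so A has no Jordan form over ℚ; the rational canonical form exists over any field.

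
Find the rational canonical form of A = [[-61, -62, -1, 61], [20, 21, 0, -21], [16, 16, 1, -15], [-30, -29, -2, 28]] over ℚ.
The invariant factors of A (the non-unit diagonal entries of the Smith normal form of xI - A over ℚ[x]) are (x + 5)^2(x^2 + x - 1), each dividing the next. The characteristic polynomial is their product, (x + 5)^2(x^2 + x - 1).

The rational canonical form is the block-diagonal matrix of companion matrices C(f_i):
R = [[0, 0, 0, 25], [1, 0, 0, -15], [0, 1, 0, -34], [0, 0, 1, -11]].

Note the characteristic polynomial does not split into linear factors over ℚ, so A has no Jordan form over ℚ; the rational canonical form exists over any field.

R = [[0, 0, 0, 25], [1, 0, 0, -15], [0, 1, 0, -34], [0, 0, 1, -11]]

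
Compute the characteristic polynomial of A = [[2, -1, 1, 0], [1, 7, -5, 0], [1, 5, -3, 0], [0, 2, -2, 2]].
xI - A = [[x - 2, 1, -1, 0], [-1, x - 7, 5, 0], [-1, -5, x + 3, 0], [0, -2, 2, x - 2]].

Expanding det(xI - A) along the first row:
det(xI - A) = + (x - 2)·det([[x - 7, 5, 0], [-5, x + 3, 0], [-2, 2, x - 2]]) - (1)·det([[-1, 5, 0], [-1, x + 3, 0], [0, 2, x - 2]]) + (-1)·det([[-1, x - 7, 0], [-1, -5, 0], [0, -2, x - 2]]) - (0)·det([[-1, x - 7, 5], [-1, -5, x + 3], [0, -2, 2]]).

Evaluating gives χ_A(x) = x^4 - 8x^3 + 24x^2 - 32x + 16 = (x - 2)^4.

χ_A(x) = (x - 2)^4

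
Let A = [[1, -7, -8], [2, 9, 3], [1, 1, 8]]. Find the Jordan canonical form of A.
The characteristic polynomial is det(xI - A) = (x - 6)^3, so the eigenvalues are 6 (algebraic multiplicity 3).

For λ = 6: rank(A - 6I) = 2, rank((A - 6I)^2) = 1, rank((A - 6I)^3) = 0. The eigenspace has dimension 3 - 2 = 1, so there is 1 Jordan block; the rank sequence gives block sizes [3].

Assembling the blocks gives the Jordan form J above.

J = [[6, 1, 0], [0, 6, 1], [0, 0, 6]]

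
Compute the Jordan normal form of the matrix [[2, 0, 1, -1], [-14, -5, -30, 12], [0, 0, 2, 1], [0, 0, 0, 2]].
J = [[-5, 0, 0, 0], [0, 2, 1, 0], [0, 0, 2, 1], [0, 0, 0, 2]]

The characteristic polynomial is det(xI - A) = (x - 2)^3(x + 5), so the eigenvalues are -5 (algebraic multiplicity 1), 2 (algebraic multiplicity 3).

For λ = -5: algebraic multiplicity 1 gives one 1×1 block.

For λ = 2: rank(A - 2I) = 3, rank((A - 2I)^2) = 2, rank((A - 2I)^3) = 1. The eigenspace has dimension 4 - 3 = 1, so there is 1 Jordan block; the rank sequence gives block sizes [3].

Assembling the blocks gives the Jordan form J above.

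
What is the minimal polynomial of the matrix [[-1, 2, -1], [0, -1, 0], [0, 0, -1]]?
The characteristic polynomial factors as (x + 1)^3. The minimal polynomial is ∏(x - λ)^{k_λ} where k_λ is the size of the largest Jordan block at λ.

For λ = -1: rank(A + I) = 1, and the largest Jordan block has size 2 (the smallest k with rank((A + I)^k) = rank((A + I)^(k+1))).

So m_A(x) = (x + 1)^2.

m_A(x) = (x + 1)^2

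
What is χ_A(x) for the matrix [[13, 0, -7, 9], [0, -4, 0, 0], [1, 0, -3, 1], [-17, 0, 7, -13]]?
χ_A(x) = (x - 4)(x + 3)(x + 4)^2

xI - A = [[x - 13, 0, 7, -9], [0, x + 4, 0, 0], [-1, 0, x + 3, -1], [17, 0, -7, x + 13]].

Expanding det(xI - A) along the first row:
det(xI - A) = + (x - 13)·det([[x + 4, 0, 0], [0, x + 3, -1], [0, -7, x + 13]]) - (0)·det([[0, 0, 0], [-1, x + 3, -1], [17, -7, x + 13]]) + (7)·det([[0, x + 4, 0], [-1, 0, -1], [17, 0, x + 13]]) - (-9)·det([[0, x + 4, 0], [-1, 0, x + 3], [17, 0, -7]]).

Evaluating gives χ_A(x) = x^4 + 7x^3 - 4x^2 - 112x - 192 = (x - 4)(x + 3)(x + 4)^2.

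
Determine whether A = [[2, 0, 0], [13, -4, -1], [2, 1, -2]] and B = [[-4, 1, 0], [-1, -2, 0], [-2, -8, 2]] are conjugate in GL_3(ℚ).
Two matrices over a field are similar if and only if they have the same invariant factors.

Both A and B have characteristic polynomial (x - 2)(x + 3)^2 and minimal polynomial (x - 2)(x + 3)^2. Computing further, both have invariant factors (x - 2)(x + 3)^2. Hence A and B are similar.

Yes.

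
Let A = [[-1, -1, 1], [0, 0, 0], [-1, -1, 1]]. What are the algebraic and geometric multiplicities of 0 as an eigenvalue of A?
algebraic multiplicity 3, geometric multiplicity 2

The characteristic polynomial is x^3, so the factor x appears with exponent 3: the algebraic multiplicity is 3.

rank(A) = 1, so the eigenspace has dimension 3 - 1 = 2: the geometric multiplicity is 2.

Since 2 < 3, A is not diagonalizable.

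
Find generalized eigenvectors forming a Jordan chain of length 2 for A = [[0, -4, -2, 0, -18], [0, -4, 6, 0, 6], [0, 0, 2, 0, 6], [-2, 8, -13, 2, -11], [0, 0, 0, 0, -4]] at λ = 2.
v_1 = [[-3, 1, 1, -2, 0]]^T, v_2 = [[0, 0, 0, 1, 0]]^T

We seek v_1 ∈ ker((A - 2I)^2) \ ker(A - 2I), then set v_{i+1} = (A - 2I) v_i.

One such chain is v_1 = [[-3, 1, 1, -2, 0]]^T, v_2 = [[0, 0, 0, 1, 0]]^T. Check: (A - 2I) v_2 = [[0, 0, 0, 0, 0]]^T = 0.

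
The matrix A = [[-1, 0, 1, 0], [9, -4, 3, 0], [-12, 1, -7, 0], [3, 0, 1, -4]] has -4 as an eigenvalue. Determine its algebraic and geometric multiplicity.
algebraic multiplicity 4, geometric multiplicity 2

The characteristic polynomial is (x + 4)^4, so the factor x + 4 appears with exponent 4: the algebraic multiplicity is 4.

rank(A + 4I) = 2, so the eigenspace has dimension 4 - 2 = 2: the geometric multiplicity is 2.

Since 2 < 4, A is not diagonalizable.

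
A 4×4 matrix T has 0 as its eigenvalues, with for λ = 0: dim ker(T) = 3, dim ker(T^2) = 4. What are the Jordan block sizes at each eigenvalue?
Jordan blocks: (0, 2), (0, 1), (0, 1)

λ = 0: successive nullity increments [3, 1] count blocks of size ≥ k; block sizes are [2, 1, 1].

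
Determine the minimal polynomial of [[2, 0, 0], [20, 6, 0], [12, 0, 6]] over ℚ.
m_A(x) = (x - 6)(x - 2)

The characteristic polynomial factors as (x - 6)^2(x - 2). The minimal polynomial is ∏(x - λ)^{k_λ} where k_λ is the size of the largest Jordan block at λ.

For λ = 2: rank(A - 2I) = 2, and the largest Jordan block has size 1 (the smallest k with rank((A - 2I)^k) = rank((A - 2I)^(k+1))).
For λ = 6: rank(A - 6I) = 1, and the largest Jordan block has size 1 (the smallest k with rank((A - 6I)^k) = rank((A - 6I)^(k+1))).

So m_A(x) = (x - 6)(x - 2).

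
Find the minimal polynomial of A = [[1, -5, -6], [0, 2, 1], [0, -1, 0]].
The characteristic polynomial factors as (x - 1)^3. The minimal polynomial is ∏(x - λ)^{k_λ} where k_λ is the size of the largest Jordan block at λ.

For λ = 1: rank(A - I) = 2, and the largest Jordan block has size 3 (the smallest k with rank((A - I)^k) = rank((A - I)^(k+1))).

So m_A(x) = (x - 1)^3.

m_A(x) = (x - 1)^3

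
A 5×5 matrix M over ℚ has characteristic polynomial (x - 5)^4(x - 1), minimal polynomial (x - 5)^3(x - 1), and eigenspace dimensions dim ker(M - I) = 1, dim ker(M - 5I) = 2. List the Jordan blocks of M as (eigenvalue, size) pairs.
Jordan blocks: (1, 1), (5, 3), (5, 1)

λ = 1: algebraic multiplicity 1 (exponent in χ_M), largest block size 1 (exponent in m_M), 1 block (geometric multiplicity). This forces block sizes [1].
λ = 5: algebraic multiplicity 4 (exponent in χ_M), largest block size 3 (exponent in m_M), 2 blocks (geometric multiplicity). These force block sizes [3, 1].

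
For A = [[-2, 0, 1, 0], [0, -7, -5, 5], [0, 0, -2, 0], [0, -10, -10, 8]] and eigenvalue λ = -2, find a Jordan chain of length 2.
We seek v_1 ∈ ker((A + 2I)^2) \ ker(A + 2I), then set v_{i+1} = (A + 2I) v_i.

One such chain is v_1 = [[0, 1, 1, 2]]^T, v_2 = [[1, 0, 0, 0]]^T. Check: (A + 2I) v_2 = [[0, 0, 0, 0]]^T = 0.

v_1 = [[0, 1, 1, 2]]^T, v_2 = [[1, 0, 0, 0]]^T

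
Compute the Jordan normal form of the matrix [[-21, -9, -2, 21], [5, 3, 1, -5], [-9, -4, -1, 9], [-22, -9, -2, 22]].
The characteristic polynomial is det(xI - A) = x(x - 1)^3, so the eigenvalues are 0 (algebraic multiplicity 1), 1 (algebraic multiplicity 3).

For λ = 0: algebraic multiplicity 1 gives one 1×1 block.

For λ = 1: rank(A - I) = 3, rank((A - I)^2) = 2, rank((A - I)^3) = 1. The eigenspace has dimension 4 - 3 = 1, so there is 1 Jordan block; the rank sequence gives block sizes [3].

Assembling the blocks gives the Jordan form J above.

J = [[0, 0, 0, 0], [0, 1, 1, 0], [0, 0, 1, 1], [0, 0, 0, 1]]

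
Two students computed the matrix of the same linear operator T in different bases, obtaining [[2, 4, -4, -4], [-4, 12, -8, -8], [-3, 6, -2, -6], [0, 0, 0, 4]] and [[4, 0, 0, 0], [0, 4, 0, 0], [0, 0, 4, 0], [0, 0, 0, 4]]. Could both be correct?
Both have characteristic polynomial (x - 4)^4, but the minimal polynomial of A is (x - 4)^2 while the minimal polynomial of B is x - 4. The minimal polynomial is a similarity invariant, so A and B are not similar.

No.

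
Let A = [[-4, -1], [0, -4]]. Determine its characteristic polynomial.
χ_A(x) = (x + 4)^2

xI - A = [[x + 4, 1], [0, x + 4]].

Expanding det(xI - A) along the first row:
det(xI - A) = + (x + 4)·det([[x + 4]]) - (1)·det([[0]]).

Evaluating gives χ_A(x) = x^2 + 8x + 16 = (x + 4)^2.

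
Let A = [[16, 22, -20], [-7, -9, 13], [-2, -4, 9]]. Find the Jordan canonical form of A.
J = [[5, 1, 0], [0, 5, 0], [0, 0, 6]]

The characteristic polynomial is det(xI - A) = (x - 6)(x - 5)^2, so the eigenvalues are 5 (algebraic multiplicity 2), 6 (algebraic multiplicity 1).

For λ = 5: rank(A - 5I) = 2, rank((A - 5I)^2) = 1. The eigenspace has dimension 3 - 2 = 1, so there is 1 Jordan block; the rank sequence gives block sizes [2].

For λ = 6: algebraic multiplicity 1 gives one 1×1 block.

Assembling the blocks gives the Jordan form J above.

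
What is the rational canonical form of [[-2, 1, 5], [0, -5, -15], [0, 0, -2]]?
The invariant factors of A (the non-unit diagonal entries of the Smith normal form of xI - A over ℚ[x]) are x + 2, (x + 2)(x + 5), each dividing the next. The characteristic polynomial is their product, (x + 2)^2(x + 5).

The rational canonical form is the block-diagonal matrix of companion matrices C(f_i):
R = [[-2, 0, 0], [0, 0, -10], [0, 1, -7]].

R = [[-2, 0, 0], [0, 0, -10], [0, 1, -7]]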